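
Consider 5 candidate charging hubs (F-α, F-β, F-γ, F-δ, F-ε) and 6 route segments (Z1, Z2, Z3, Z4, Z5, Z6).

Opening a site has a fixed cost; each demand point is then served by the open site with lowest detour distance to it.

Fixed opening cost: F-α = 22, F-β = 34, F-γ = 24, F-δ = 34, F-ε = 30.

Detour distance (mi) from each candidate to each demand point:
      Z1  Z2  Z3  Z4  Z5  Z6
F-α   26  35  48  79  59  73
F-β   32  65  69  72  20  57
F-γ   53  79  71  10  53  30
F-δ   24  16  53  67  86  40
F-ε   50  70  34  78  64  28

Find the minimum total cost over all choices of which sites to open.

Open {F-γ, F-δ}: assign each demand point to its cheapest open site.
  Z1→F-δ 24, Z2→F-δ 16, Z3→F-δ 53, Z4→F-γ 10, Z5→F-γ 53, Z6→F-γ 30
  detour distance 186, fixed 58 → total 244.
Compare {F-β, F-γ, F-δ}: detour distance 153 + fixed 92 = 245.
Compare {F-α, F-γ}: detour distance 202 + fixed 46 = 248.
Compare {F-α, F-β, F-γ}: detour distance 169 + fixed 80 = 249.
All other subsets cost ≥ 245. Minimum total cost: 244.

244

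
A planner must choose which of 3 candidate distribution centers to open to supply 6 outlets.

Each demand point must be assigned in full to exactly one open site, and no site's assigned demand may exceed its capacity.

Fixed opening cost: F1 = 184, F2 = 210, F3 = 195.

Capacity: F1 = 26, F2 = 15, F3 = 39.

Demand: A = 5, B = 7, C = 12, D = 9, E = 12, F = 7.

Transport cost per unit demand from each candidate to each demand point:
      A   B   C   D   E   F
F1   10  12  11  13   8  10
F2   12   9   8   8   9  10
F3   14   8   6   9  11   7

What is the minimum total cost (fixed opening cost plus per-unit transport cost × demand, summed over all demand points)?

Open {F1, F3}; cheapest assignment that respects the capacities:
  F1 (cap 26, load 17): A, E — cost 5×10 + 12×8 = 146
  F3 (cap 39, load 35): B, C, D, F — cost 7×8 + 12×6 + 9×9 + 7×7 = 258
  Shipping 404, fixed 379 → total 783.
  Any other capacity-feasible assignment to {F1, F3} ships for at least 404.
Compare {F2, F3}: its best feasible assignment gives total 846.
Compare {F1, F2, F3}: its best feasible assignment gives total 984.
Every other set of open sites that can feasibly serve all demand totals ≥ 846 even under its best assignment. Minimum: 783.

783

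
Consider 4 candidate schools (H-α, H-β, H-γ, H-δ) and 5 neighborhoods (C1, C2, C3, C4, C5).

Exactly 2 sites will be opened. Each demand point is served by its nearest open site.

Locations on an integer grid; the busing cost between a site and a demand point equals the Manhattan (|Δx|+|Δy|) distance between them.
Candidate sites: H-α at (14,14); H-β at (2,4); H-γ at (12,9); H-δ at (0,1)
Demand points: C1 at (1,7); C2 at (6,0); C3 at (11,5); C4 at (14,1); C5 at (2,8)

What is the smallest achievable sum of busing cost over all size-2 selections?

31

Open {H-β, H-γ}.
  C1→H-β 4, C2→H-β 8, C3→H-γ 5, C4→H-γ 10, C5→H-β 4  ⇒ total 31.
Compare {H-γ, H-δ}: total 38.
Compare {H-α, H-β}: total 39.
No size-2 selection does better; minimum is 31.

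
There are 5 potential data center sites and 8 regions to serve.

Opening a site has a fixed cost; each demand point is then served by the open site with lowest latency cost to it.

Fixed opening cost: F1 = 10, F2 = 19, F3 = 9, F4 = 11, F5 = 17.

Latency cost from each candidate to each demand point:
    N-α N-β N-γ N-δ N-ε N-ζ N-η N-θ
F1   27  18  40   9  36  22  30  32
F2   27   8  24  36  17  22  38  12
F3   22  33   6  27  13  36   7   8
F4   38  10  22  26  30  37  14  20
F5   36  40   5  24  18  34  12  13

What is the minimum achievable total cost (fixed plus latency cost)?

124

Open {F1, F3}: assign each demand point to its cheapest open site.
  N-α→F3 22, N-β→F1 18, N-γ→F3 6, N-δ→F1 9, N-ε→F3 13, N-ζ→F1 22, N-η→F3 7, N-θ→F3 8
  latency cost 105, fixed 19 → total 124.
Compare {F1, F3, F4}: latency cost 97 + fixed 30 = 127.
Compare {F1, F2, F3}: latency cost 95 + fixed 38 = 133.
Compare {F1, F3, F5}: latency cost 104 + fixed 36 = 140.
All other subsets cost ≥ 127. Minimum total cost: 124.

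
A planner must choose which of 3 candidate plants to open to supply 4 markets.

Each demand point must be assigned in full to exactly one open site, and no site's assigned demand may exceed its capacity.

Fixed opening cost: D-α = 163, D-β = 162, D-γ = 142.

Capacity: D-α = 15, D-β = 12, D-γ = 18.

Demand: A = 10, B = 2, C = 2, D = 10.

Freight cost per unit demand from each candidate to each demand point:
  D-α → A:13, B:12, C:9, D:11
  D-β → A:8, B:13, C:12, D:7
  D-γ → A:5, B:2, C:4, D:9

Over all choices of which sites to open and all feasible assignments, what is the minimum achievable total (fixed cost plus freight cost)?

Open {D-β, D-γ}; cheapest assignment that respects the capacities:
  D-β (cap 12, load 10): D — cost 10×7 = 70
  D-γ (cap 18, load 14): A, B, C — cost 10×5 + 2×2 + 2×4 = 62
  Shipping 132, fixed 304 → total 436.
  Any other capacity-feasible assignment to {D-β, D-γ} ships for at least 132.
Compare {D-α, D-γ}: its best feasible assignment gives total 477.
Compare {D-α, D-β}: its best feasible assignment gives total 557.
Every other set of open sites that can feasibly serve all demand totals ≥ 477 even under its best assignment. Minimum: 436.

436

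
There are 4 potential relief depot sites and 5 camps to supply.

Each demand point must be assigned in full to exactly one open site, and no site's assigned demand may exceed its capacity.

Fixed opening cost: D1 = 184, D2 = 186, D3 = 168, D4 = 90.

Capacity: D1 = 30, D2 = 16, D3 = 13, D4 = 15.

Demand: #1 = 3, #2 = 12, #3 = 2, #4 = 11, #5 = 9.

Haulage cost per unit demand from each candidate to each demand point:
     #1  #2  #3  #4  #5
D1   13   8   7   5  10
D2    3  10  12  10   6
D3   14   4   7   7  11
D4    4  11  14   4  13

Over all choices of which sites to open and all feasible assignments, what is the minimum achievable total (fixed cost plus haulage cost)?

Open {D1, D4}; cheapest assignment that respects the capacities:
  D1 (cap 30, load 23): #2, #3, #5 — cost 12×8 + 2×7 + 9×10 = 200
  D4 (cap 15, load 14): #1, #4 — cost 3×4 + 11×4 = 56
  Shipping 256, fixed 274 → total 530.
  Any other capacity-feasible assignment to {D1, D4} ships for at least 256.
Compare {D1, D2}: its best feasible assignment gives total 598.
Compare {D1, D3}: its best feasible assignment gives total 598.
Every other set of open sites that can feasibly serve all demand totals ≥ 598 even under its best assignment. Minimum: 530.

530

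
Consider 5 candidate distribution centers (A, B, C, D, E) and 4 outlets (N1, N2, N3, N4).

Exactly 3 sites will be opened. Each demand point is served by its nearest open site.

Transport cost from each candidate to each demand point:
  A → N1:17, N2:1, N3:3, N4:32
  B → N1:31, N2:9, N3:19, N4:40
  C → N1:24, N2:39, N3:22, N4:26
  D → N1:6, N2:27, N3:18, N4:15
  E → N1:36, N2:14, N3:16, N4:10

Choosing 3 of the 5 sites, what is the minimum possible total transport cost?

20

Open {A, D, E}.
  N1→D 6, N2→A 1, N3→A 3, N4→E 10  ⇒ total 20.
Compare {A, B, D}: total 25.
Compare {A, C, D}: total 25.
No size-3 selection does better; minimum is 20.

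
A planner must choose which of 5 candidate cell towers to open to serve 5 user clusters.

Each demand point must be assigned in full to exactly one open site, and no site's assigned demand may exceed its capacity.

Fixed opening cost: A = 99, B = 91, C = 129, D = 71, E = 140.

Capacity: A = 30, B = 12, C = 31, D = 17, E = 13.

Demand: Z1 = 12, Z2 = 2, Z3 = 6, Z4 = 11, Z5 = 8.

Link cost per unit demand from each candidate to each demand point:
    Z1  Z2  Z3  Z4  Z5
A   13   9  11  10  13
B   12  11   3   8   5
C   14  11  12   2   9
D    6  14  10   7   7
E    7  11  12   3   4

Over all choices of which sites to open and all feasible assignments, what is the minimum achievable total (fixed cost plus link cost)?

Open {C, D}; cheapest assignment that respects the capacities:
  C (cap 31, load 27): Z2, Z3, Z4, Z5 — cost 2×11 + 6×12 + 11×2 + 8×9 = 188
  D (cap 17, load 12): Z1 — cost 12×6 = 72
  Shipping 260, fixed 200 → total 460.
  Any other capacity-feasible assignment to {C, D} ships for at least 260.
Compare {B, C, D}: its best feasible assignment gives total 497.
Compare {B, C}: its best feasible assignment gives total 522.
Every other set of open sites that can feasibly serve all demand totals ≥ 497 even under its best assignment. Minimum: 460.

460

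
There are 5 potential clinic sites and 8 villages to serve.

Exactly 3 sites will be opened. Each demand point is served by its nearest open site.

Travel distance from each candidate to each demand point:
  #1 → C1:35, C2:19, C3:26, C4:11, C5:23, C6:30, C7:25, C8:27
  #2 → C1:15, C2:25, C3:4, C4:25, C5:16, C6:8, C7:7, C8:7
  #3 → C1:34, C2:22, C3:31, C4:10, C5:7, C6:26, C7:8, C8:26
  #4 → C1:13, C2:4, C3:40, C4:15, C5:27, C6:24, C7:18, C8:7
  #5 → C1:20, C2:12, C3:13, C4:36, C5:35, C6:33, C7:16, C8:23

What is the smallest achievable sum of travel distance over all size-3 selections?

Open {#2, #3, #4}.
  C1→#4 13, C2→#4 4, C3→#2 4, C4→#3 10, C5→#3 7, C6→#2 8, C7→#2 7, C8→#2 7  ⇒ total 60.
Compare {#1, #2, #4}: total 70.
Compare {#2, #3, #5}: total 70.
No size-3 selection does better; minimum is 60.

60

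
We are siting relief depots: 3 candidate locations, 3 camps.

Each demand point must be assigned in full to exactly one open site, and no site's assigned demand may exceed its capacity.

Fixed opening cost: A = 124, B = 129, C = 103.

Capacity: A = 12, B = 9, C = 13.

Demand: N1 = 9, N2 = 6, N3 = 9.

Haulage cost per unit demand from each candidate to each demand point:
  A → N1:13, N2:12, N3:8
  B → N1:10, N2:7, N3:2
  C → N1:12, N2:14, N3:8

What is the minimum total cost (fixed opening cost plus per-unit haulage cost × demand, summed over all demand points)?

554

Open {A, B, C}; cheapest assignment that respects the capacities:
  A (cap 12, load 6): N2 — cost 6×12 = 72
  B (cap 9, load 9): N3 — cost 9×2 = 18
  C (cap 13, load 9): N1 — cost 9×12 = 108
  Shipping 198, fixed 356 → total 554.
  Any other capacity-feasible assignment to {A, B, C} ships for at least 198.
Total demand is 24; every other set of sites either has combined capacity below 24 or cannot fit the demands without splitting one across sites, so {A, B, C} is the only feasible choice of open sites. Minimum: 554.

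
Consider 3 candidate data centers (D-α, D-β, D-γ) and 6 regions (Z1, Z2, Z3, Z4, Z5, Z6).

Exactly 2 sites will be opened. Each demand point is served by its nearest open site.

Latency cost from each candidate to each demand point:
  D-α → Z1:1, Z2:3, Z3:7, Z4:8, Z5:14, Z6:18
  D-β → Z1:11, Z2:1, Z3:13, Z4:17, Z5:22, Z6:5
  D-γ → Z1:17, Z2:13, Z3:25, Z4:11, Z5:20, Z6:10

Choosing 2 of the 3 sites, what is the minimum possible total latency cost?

Open {D-α, D-β}.
  Z1→D-α 1, Z2→D-β 1, Z3→D-α 7, Z4→D-α 8, Z5→D-α 14, Z6→D-β 5  ⇒ total 36.
Compare {D-α, D-γ}: total 43.
Compare {D-β, D-γ}: total 61.

36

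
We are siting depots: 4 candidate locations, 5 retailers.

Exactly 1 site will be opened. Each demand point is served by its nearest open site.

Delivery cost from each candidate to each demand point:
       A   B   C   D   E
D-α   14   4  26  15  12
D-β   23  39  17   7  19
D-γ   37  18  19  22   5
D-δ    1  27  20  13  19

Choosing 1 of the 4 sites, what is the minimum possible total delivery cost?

Open {D-α}.
  A→D-α 14, B→D-α 4, C→D-α 26, D→D-α 15, E→D-α 12  ⇒ total 71.
Compare {D-δ}: total 80.
Compare {D-γ}: total 101.
No size-1 selection does better; minimum is 71.

71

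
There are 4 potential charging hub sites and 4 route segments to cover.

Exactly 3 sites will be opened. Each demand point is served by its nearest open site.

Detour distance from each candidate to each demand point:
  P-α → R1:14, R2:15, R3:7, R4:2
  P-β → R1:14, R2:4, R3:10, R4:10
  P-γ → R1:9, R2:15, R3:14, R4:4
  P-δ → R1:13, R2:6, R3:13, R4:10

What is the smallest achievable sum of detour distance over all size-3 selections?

Open {P-α, P-β, P-γ}.
  R1→P-γ 9, R2→P-β 4, R3→P-α 7, R4→P-α 2  ⇒ total 22.
Compare {P-α, P-γ, P-δ}: total 24.
Compare {P-α, P-β, P-δ}: total 26.
No size-3 selection does better; minimum is 22.

22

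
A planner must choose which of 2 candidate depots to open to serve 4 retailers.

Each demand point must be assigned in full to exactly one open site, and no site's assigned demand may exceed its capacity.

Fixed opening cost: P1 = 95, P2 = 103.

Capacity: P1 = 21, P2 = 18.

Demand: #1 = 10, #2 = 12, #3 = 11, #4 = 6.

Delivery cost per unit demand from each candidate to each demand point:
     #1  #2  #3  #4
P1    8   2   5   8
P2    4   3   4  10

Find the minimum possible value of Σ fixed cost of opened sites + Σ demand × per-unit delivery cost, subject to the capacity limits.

Open {P1, P2}; cheapest assignment that respects the capacities:
  P1 (cap 21, load 21): #1, #3 — cost 10×8 + 11×5 = 135
  P2 (cap 18, load 18): #2, #4 — cost 12×3 + 6×10 = 96
  Shipping 231, fixed 198 → total 429.
  Any other capacity-feasible assignment to {P1, P2} ships for at least 231.
Total demand is 39 and no other set of sites has combined capacity ≥ 39, so {P1, P2} is the only feasible choice of open sites. Minimum: 429.

429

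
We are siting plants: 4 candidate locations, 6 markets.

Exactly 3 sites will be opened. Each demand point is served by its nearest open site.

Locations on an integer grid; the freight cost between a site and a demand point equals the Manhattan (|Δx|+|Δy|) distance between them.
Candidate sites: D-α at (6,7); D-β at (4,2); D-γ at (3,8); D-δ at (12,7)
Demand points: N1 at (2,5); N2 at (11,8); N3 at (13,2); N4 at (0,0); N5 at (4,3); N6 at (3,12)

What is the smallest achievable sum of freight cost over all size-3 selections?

23

Open {D-β, D-γ, D-δ}.
  N1→D-γ 4, N2→D-δ 2, N3→D-δ 6, N4→D-β 6, N5→D-β 1, N6→D-γ 4  ⇒ total 23.
Compare {D-α, D-β, D-δ}: total 28.
Compare {D-α, D-β, D-γ}: total 30.
No size-3 selection does better; minimum is 23.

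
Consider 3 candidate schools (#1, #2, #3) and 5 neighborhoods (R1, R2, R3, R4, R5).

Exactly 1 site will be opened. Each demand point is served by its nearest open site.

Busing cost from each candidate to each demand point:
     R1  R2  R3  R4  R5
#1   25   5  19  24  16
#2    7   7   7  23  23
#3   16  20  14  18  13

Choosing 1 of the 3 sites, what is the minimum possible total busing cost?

Open {#2}.
  R1→#2 7, R2→#2 7, R3→#2 7, R4→#2 23, R5→#2 23  ⇒ total 67.
Compare {#3}: total 81.
Compare {#1}: total 89.

67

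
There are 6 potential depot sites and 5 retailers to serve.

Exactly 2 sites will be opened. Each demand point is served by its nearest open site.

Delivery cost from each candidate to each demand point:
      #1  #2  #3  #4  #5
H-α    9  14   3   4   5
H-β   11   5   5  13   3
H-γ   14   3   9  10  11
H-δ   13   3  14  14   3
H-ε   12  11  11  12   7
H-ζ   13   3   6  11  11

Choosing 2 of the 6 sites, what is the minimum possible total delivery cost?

Open {H-α, H-δ}.
  #1→H-α 9, #2→H-δ 3, #3→H-α 3, #4→H-α 4, #5→H-δ 3  ⇒ total 22.
Compare {H-α, H-β}: total 24.
Compare {H-α, H-γ}: total 24.
No size-2 selection does better; minimum is 22.

22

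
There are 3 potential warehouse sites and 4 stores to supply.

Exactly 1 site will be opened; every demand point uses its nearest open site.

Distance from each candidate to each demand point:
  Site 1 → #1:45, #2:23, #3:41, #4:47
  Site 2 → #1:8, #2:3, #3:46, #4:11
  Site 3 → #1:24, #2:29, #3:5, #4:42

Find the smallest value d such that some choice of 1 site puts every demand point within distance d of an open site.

42

Open {Site 3}.
  Farthest demand point is #4 at distance 42 (to Site 3); all others are ≤ 42.
With {Site 2} the worst case is 46.
With {Site 1} the worst case is 47.
No size-1 selection achieves below 42.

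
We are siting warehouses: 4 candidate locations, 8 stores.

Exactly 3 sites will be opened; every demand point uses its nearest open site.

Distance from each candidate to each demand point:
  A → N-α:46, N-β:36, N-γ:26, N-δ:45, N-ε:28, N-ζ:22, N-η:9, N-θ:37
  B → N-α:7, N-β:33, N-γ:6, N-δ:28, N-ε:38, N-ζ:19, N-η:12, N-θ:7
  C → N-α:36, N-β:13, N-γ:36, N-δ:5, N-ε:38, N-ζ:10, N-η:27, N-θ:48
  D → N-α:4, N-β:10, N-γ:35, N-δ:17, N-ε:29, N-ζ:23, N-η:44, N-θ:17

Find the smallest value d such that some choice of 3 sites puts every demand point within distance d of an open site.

Open {A, B, C}.
  Farthest demand point is N-ε at distance 28 (to A); all others are ≤ 28.
With {A, B, D} the worst case is 28.
With {A, C, D} the worst case is 28.
No size-3 selection achieves below 28.

28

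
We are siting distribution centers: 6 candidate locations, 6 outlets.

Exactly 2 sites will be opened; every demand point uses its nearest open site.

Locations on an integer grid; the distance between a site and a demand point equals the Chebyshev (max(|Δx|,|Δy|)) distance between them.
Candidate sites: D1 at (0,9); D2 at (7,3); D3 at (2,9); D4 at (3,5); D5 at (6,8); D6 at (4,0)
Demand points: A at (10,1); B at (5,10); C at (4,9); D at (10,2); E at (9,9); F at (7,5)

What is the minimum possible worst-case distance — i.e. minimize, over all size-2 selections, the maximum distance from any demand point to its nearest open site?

3

Open {D2, D5}.
  Farthest demand point is A at distance 3 (to D2); all others are ≤ 3.
With {D1, D2} the worst case is 6.
With {D2, D3} the worst case is 6.
No size-2 selection achieves below 3.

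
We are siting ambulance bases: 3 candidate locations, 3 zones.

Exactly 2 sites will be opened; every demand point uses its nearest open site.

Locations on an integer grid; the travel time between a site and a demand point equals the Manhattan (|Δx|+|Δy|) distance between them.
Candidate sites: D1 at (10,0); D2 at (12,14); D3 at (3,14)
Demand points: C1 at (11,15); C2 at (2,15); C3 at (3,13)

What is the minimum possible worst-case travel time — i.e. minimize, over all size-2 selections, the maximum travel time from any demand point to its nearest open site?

2

Open {D2, D3}.
  Farthest demand point is C1 at travel time 2 (to D2); all others are ≤ 2.
With {D1, D3} the worst case is 9.
With {D1, D2} the worst case is 11.
No size-2 selection achieves below 2.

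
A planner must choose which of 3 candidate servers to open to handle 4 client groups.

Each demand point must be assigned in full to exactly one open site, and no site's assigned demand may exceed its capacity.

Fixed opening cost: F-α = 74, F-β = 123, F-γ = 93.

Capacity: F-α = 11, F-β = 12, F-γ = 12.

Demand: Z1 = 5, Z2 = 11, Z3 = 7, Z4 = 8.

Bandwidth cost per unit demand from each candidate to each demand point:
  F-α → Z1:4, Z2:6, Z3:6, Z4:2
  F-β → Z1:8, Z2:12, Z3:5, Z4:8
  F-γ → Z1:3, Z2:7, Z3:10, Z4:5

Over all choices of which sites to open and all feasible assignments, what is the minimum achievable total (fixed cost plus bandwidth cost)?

458

Open {F-α, F-β, F-γ}; cheapest assignment that respects the capacities:
  F-α (cap 11, load 8): Z4 — cost 8×2 = 16
  F-β (cap 12, load 12): Z1, Z3 — cost 5×8 + 7×5 = 75
  F-γ (cap 12, load 11): Z2 — cost 11×7 = 77
  Shipping 168, fixed 290 → total 458.
  Any other capacity-feasible assignment to {F-α, F-β, F-γ} ships for at least 168.
Total demand is 31 and no other set of sites has combined capacity ≥ 31, so {F-α, F-β, F-γ} is the only feasible choice of open sites. Minimum: 458.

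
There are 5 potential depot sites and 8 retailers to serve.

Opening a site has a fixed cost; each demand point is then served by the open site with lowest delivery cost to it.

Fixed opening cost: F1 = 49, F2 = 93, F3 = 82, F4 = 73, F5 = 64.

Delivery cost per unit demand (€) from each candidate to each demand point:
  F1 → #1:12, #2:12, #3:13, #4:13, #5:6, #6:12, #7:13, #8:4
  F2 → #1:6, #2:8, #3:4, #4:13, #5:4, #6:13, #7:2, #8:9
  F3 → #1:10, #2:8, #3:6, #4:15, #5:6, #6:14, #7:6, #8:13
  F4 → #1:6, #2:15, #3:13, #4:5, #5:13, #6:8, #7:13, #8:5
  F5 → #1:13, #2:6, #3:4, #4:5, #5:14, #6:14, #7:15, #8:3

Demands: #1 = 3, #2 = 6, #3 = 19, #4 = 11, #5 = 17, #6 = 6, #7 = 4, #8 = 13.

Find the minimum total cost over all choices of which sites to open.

535

Open {F2, F5}: assign each demand point to its cheapest open site.
  #1→F2 3×6=18, #2→F5 6×6=36, #3→F2 19×4=76, #4→F5 11×5=55, #5→F2 17×4=68, #6→F2 6×13=78, #7→F2 4×2=8, #8→F5 13×3=39
  delivery cost 378, fixed 157 → total 535.
Compare {F2, F4}: delivery cost 386 + fixed 166 = 552.
Compare {F1, F2, F5}: delivery cost 372 + fixed 206 = 578.
Compare {F2, F4, F5}: delivery cost 348 + fixed 230 = 578.
All other subsets cost ≥ 552. Minimum total cost: 535.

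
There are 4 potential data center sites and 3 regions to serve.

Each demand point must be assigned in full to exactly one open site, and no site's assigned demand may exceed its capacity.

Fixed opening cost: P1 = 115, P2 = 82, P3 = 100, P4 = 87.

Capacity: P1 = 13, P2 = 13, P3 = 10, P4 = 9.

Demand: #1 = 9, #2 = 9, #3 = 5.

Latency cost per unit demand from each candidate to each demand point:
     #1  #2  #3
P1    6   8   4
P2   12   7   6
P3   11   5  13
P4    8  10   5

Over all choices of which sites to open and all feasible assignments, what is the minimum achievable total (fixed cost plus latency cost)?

Open {P2, P3, P4}; cheapest assignment that respects the capacities:
  P2 (cap 13, load 5): #3 — cost 5×6 = 30
  P3 (cap 10, load 9): #2 — cost 9×5 = 45
  P4 (cap 9, load 9): #1 — cost 9×8 = 72
  Shipping 147, fixed 269 → total 416.
  Any other capacity-feasible assignment to {P2, P3, P4} ships for at least 147.
Compare {P1, P2, P3}: its best feasible assignment gives total 426.
Compare {P1, P2, P4}: its best feasible assignment gives total 426.
Every other set of open sites that can feasibly serve all demand totals ≥ 426 even under its best assignment. Minimum: 416.

416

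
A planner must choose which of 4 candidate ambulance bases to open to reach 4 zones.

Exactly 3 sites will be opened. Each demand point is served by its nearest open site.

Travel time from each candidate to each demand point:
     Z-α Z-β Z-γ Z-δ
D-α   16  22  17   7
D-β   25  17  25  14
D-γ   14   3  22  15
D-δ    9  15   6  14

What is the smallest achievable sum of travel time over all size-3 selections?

25

Open {D-α, D-γ, D-δ}.
  Z-α→D-δ 9, Z-β→D-γ 3, Z-γ→D-δ 6, Z-δ→D-α 7  ⇒ total 25.
Compare {D-β, D-γ, D-δ}: total 32.
Compare {D-α, D-β, D-δ}: total 37.
No size-3 selection does better; minimum is 25.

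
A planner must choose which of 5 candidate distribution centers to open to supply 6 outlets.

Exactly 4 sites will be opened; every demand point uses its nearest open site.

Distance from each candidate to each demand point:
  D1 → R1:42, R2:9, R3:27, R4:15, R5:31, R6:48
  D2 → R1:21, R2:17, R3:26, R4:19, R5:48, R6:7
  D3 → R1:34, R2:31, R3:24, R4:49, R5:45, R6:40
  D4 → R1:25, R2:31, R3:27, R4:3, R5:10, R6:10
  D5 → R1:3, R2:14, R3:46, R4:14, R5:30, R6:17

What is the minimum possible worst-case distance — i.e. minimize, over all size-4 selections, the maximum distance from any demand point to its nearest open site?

Open {D1, D2, D3, D4}.
  Farthest demand point is R3 at distance 24 (to D3); all others are ≤ 24.
With {D1, D3, D4, D5} the worst case is 24.
With {D2, D3, D4, D5} the worst case is 24.
No size-4 selection achieves below 24.

24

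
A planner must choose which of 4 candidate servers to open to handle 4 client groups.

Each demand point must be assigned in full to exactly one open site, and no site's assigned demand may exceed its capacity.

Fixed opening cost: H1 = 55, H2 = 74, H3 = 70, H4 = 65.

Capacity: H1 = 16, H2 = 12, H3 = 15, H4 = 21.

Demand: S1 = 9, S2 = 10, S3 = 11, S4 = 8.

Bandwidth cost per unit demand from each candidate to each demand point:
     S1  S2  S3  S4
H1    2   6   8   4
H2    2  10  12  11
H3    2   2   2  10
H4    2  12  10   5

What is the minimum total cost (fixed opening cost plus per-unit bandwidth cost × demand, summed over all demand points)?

330

Open {H1, H3, H4}; cheapest assignment that respects the capacities:
  H1 (cap 16, load 10): S2 — cost 10×6 = 60
  H3 (cap 15, load 11): S3 — cost 11×2 = 22
  H4 (cap 21, load 17): S1, S4 — cost 9×2 + 8×5 = 58
  Shipping 140, fixed 190 → total 330.
  Any other capacity-feasible assignment to {H1, H3, H4} ships for at least 140.
Compare {H2, H3, H4}: its best feasible assignment gives total 389.
Compare {H1, H2, H3, H4}: its best feasible assignment gives total 404.
Every other set of open sites that can feasibly serve all demand totals ≥ 389 even under its best assignment. Minimum: 330.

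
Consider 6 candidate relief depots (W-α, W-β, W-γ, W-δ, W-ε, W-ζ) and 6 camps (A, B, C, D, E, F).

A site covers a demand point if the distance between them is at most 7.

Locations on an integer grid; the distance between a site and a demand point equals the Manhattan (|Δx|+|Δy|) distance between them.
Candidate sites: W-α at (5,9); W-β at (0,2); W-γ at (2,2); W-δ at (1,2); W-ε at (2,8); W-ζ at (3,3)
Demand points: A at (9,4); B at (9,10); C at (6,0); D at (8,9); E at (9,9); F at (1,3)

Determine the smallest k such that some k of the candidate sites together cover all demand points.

2

Coverage sets (demand points within 7 of each site):
  W-α: {B, D, E}
  W-β: {F}
  W-γ: {C, F}
  W-δ: {C, F}
  W-ε: {D, F}
  W-ζ: {A, C, F}
No single site covers all 6 demand points.
But {W-α, W-ζ} covers everything, so the minimum is 2.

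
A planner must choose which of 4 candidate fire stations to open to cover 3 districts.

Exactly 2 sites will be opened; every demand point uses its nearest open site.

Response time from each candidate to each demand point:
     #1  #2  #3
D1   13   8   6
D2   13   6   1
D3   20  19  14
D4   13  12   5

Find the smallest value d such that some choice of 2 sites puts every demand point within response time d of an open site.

Open {D1, D2}.
  Farthest demand point is #1 at response time 13 (to D1); all others are ≤ 13.
With {D1, D3} the worst case is 13.
With {D1, D4} the worst case is 13.
No size-2 selection achieves below 13.

13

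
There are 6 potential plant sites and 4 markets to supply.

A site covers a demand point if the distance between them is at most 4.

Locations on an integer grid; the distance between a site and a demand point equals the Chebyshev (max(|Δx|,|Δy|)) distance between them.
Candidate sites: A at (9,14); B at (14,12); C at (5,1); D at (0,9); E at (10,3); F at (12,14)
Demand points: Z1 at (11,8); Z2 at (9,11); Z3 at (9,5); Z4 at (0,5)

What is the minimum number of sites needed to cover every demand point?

4

Coverage sets (demand points within 4 of each site):
  A: {Z2}
  B: {Z1}
  C: {Z3}
  D: {Z4}
  E: {Z3}
  F: {Z2}
No 3 sites suffice: every size-3 union leaves at least one demand point uncovered.
But {A, B, C, D} covers everything, so the minimum is 4.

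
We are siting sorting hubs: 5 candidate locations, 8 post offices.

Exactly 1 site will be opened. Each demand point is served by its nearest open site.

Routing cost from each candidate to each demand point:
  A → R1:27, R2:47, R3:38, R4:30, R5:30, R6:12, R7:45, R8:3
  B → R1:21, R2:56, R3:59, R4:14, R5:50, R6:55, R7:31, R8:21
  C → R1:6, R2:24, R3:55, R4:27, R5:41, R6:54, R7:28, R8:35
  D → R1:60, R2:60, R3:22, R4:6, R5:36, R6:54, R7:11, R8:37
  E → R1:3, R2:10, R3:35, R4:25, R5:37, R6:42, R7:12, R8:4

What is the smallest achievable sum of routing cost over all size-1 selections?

Open {E}.
  R1→E 3, R2→E 10, R3→E 35, R4→E 25, R5→E 37, R6→E 42, R7→E 12, R8→E 4  ⇒ total 168.
Compare {A}: total 232.
Compare {C}: total 270.
No size-1 selection does better; minimum is 168.

168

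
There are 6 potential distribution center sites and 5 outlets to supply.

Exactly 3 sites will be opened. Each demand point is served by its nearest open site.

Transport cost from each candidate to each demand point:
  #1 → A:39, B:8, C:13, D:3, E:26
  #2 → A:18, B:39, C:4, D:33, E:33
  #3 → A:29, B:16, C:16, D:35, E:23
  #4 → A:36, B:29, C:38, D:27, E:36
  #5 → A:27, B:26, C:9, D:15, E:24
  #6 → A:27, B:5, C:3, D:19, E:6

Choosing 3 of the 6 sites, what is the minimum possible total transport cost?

35

Open {#1, #2, #6}.
  A→#2 18, B→#6 5, C→#6 3, D→#1 3, E→#6 6  ⇒ total 35.
Compare {#1, #3, #6}: total 44.
Compare {#1, #4, #6}: total 44.
No size-3 selection does better; minimum is 35.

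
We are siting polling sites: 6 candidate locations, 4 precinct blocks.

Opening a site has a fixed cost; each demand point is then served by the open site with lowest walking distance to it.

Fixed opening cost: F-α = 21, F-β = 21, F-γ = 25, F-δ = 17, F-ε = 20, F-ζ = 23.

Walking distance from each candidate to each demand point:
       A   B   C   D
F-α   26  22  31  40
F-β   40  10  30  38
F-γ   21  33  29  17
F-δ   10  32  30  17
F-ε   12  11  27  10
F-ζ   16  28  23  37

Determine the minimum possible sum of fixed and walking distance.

Open {F-ε}: assign each demand point to its cheapest open site.
  A→F-ε 12, B→F-ε 11, C→F-ε 27, D→F-ε 10
  walking distance 60, fixed 20 → total 80.
Compare {F-δ, F-ε}: walking distance 58 + fixed 37 = 95.
Compare {F-ε, F-ζ}: walking distance 56 + fixed 43 = 99.
Compare {F-β, F-ε}: walking distance 59 + fixed 41 = 100.
All other subsets cost ≥ 95. Minimum total cost: 80.

80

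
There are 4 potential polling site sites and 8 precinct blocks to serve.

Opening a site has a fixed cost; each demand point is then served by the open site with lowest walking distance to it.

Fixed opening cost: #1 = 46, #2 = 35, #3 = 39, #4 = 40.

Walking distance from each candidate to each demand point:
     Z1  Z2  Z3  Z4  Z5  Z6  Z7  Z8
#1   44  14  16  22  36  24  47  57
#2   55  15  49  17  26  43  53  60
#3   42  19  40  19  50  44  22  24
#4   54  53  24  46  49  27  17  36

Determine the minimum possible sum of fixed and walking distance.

Open {#1, #3}: assign each demand point to its cheapest open site.
  Z1→#3 42, Z2→#1 14, Z3→#1 16, Z4→#3 19, Z5→#1 36, Z6→#1 24, Z7→#3 22, Z8→#3 24
  walking distance 197, fixed 85 → total 282.
Compare {#2, #4}: walking distance 216 + fixed 75 = 291.
Compare {#1, #4}: walking distance 209 + fixed 86 = 295.
Compare {#3}: walking distance 260 + fixed 39 = 299.
All other subsets cost ≥ 291. Minimum total cost: 282.

282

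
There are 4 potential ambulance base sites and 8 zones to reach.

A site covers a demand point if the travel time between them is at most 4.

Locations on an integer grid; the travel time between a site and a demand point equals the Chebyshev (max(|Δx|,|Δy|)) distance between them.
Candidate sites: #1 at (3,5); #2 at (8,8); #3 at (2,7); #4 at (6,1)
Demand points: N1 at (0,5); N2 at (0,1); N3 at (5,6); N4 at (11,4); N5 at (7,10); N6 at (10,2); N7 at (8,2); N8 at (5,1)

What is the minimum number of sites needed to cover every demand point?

Coverage sets (demand points within 4 of each site):
  #1: {N1, N2, N3, N8}
  #2: {N3, N4, N5}
  #3: {N1, N3}
  #4: {N6, N7, N8}
No 2 sites suffice: every size-2 union leaves at least one demand point uncovered.
But {#1, #2, #4} covers everything, so the minimum is 3.

3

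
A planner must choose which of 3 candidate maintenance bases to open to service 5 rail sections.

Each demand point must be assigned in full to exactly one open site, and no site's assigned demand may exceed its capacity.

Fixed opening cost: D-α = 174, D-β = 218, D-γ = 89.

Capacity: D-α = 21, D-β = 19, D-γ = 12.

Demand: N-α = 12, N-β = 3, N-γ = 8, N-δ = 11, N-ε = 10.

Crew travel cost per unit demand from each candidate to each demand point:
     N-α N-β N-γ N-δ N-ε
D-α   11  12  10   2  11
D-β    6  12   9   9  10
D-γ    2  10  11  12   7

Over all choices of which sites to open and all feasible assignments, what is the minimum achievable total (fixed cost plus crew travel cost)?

735

Open {D-α, D-β, D-γ}; cheapest assignment that respects the capacities:
  D-α (cap 21, load 14): N-β, N-δ — cost 3×12 + 11×2 = 58
  D-β (cap 19, load 18): N-γ, N-ε — cost 8×9 + 10×10 = 172
  D-γ (cap 12, load 12): N-α — cost 12×2 = 24
  Shipping 254, fixed 481 → total 735.
  Any other capacity-feasible assignment to {D-α, D-β, D-γ} ships for at least 254.
Total demand is 44 and no other set of sites has combined capacity ≥ 44, so {D-α, D-β, D-γ} is the only feasible choice of open sites. Minimum: 735.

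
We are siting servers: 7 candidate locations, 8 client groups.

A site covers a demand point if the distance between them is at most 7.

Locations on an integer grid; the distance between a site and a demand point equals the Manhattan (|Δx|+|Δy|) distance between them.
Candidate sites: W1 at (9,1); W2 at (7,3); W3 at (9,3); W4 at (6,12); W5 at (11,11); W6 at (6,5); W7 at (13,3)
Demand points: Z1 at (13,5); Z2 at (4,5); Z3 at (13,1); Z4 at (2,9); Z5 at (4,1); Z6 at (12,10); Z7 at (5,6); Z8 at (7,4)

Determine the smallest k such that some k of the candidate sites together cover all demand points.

Coverage sets (demand points within 7 of each site):
  W1: {Z3, Z5, Z8}
  W2: {Z2, Z5, Z7, Z8}
  W3: {Z1, Z2, Z3, Z5, Z7, Z8}
  W4: {Z4, Z7}
  W5: {Z6}
  W6: {Z1, Z2, Z5, Z7, Z8}
  W7: {Z1, Z3, Z8}
No 2 sites suffice: every size-2 union leaves at least one demand point uncovered.
But {W3, W4, W5} covers everything, so the minimum is 3.

3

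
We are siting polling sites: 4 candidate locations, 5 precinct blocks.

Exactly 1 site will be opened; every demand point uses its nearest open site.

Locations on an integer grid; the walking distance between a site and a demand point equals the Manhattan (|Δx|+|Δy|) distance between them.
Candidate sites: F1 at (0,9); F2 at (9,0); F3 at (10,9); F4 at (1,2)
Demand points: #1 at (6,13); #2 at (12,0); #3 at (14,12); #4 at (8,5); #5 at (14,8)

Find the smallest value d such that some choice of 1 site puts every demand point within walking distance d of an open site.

Open {F3}.
  Farthest demand point is #2 at walking distance 11 (to F3); all others are ≤ 11.
With {F2} the worst case is 17.
With {F1} the worst case is 21.
No size-1 selection achieves below 11.

11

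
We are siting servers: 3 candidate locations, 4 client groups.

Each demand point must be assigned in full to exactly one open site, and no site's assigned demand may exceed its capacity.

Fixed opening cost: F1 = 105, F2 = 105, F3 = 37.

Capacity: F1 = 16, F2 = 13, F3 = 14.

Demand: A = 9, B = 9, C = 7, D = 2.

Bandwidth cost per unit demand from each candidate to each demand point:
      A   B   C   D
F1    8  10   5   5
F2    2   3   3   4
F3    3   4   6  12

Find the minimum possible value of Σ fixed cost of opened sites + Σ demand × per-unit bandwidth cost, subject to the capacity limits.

Open {F1, F3}; cheapest assignment that respects the capacities:
  F1 (cap 16, load 16): A, C — cost 9×8 + 7×5 = 107
  F3 (cap 14, load 11): B, D — cost 9×4 + 2×12 = 60
  Shipping 167, fixed 142 → total 309.
  Any other capacity-feasible assignment to {F1, F3} ships for at least 167.
Compare {F1, F2, F3}: its best feasible assignment gives total 344.
Compare {F1, F2}: its best feasible assignment gives total 352.
Every other set of open sites that can feasibly serve all demand totals ≥ 344 even under its best assignment. Minimum: 309.

309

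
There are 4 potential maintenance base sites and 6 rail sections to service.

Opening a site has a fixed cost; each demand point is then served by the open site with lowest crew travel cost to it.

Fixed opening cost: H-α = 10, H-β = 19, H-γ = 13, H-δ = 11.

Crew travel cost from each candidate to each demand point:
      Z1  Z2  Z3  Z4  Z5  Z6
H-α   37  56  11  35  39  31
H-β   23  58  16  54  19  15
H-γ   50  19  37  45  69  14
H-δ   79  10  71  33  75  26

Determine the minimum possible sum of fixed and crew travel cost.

Open {H-β, H-δ}: assign each demand point to its cheapest open site.
  Z1→H-β 23, Z2→H-δ 10, Z3→H-β 16, Z4→H-δ 33, Z5→H-β 19, Z6→H-β 15
  crew travel cost 116, fixed 30 → total 146.
Compare {H-α, H-β, H-δ}: crew travel cost 111 + fixed 40 = 151.
Compare {H-β, H-γ, H-δ}: crew travel cost 115 + fixed 43 = 158.
Compare {H-α, H-β, H-γ}: crew travel cost 121 + fixed 42 = 163.
All other subsets cost ≥ 151. Minimum total cost: 146.

146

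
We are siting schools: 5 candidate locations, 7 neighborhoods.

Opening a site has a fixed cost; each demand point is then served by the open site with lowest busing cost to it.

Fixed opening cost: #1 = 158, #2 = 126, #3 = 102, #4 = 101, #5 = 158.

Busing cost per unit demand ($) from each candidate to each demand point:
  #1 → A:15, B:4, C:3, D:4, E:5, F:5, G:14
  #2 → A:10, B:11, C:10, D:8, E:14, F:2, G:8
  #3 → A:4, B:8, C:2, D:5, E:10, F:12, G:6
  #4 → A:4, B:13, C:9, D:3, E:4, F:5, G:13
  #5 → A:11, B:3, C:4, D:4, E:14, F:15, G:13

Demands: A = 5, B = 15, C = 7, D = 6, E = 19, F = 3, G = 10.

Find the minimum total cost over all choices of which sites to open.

526

Open {#3, #4}: assign each demand point to its cheapest open site.
  A→#3 5×4=20, B→#3 15×8=120, C→#3 7×2=14, D→#4 6×3=18, E→#4 19×4=76, F→#4 3×5=15, G→#3 10×6=60
  busing cost 323, fixed 203 → total 526.
Compare {#1, #3}: busing cost 288 + fixed 260 = 548.
Compare {#3}: busing cost 470 + fixed 102 = 572.
Compare {#1}: busing cost 430 + fixed 158 = 588.
All other subsets cost ≥ 548. Minimum total cost: 526.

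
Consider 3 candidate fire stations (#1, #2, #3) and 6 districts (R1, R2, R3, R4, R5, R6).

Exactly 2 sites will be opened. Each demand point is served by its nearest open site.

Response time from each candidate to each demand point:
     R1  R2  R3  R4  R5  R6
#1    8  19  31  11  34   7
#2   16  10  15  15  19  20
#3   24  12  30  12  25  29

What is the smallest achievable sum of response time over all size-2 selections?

Open {#1, #2}.
  R1→#1 8, R2→#2 10, R3→#2 15, R4→#1 11, R5→#2 19, R6→#1 7  ⇒ total 70.
Compare {#2, #3}: total 92.
Compare {#1, #3}: total 93.

70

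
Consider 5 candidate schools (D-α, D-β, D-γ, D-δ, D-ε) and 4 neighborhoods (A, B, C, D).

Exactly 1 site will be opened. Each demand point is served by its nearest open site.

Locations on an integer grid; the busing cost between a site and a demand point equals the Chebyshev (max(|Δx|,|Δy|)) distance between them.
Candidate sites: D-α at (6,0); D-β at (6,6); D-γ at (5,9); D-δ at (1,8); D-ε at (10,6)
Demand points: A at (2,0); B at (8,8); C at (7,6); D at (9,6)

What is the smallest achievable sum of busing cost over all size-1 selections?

Open {D-β}.
  A→D-β 6, B→D-β 2, C→D-β 1, D→D-β 3  ⇒ total 12.
Compare {D-ε}: total 14.
Compare {D-γ}: total 19.
No size-1 selection does better; minimum is 12.

12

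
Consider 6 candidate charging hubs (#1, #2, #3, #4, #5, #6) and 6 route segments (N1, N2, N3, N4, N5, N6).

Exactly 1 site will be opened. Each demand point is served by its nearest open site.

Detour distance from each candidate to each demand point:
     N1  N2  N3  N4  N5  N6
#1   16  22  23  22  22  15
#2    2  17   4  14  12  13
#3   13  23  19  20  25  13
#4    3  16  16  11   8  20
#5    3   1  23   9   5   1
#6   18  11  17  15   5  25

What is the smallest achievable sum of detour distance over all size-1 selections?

Open {#5}.
  N1→#5 3, N2→#5 1, N3→#5 23, N4→#5 9, N5→#5 5, N6→#5 1  ⇒ total 42.
Compare {#2}: total 62.
Compare {#4}: total 74.
No size-1 selection does better; minimum is 42.

42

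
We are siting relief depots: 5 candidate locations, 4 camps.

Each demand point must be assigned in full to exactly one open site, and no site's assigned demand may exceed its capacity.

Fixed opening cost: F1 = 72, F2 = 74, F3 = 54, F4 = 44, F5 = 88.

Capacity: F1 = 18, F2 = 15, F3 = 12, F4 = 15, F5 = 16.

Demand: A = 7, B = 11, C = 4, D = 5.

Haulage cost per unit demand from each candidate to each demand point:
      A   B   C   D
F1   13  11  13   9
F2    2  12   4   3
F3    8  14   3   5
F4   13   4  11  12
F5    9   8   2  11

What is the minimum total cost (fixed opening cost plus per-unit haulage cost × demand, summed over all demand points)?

235

Open {F2, F4}; cheapest assignment that respects the capacities:
  F2 (cap 15, load 12): A, D — cost 7×2 + 5×3 = 29
  F4 (cap 15, load 15): B, C — cost 11×4 + 4×11 = 88
  Shipping 117, fixed 118 → total 235.
  Any other capacity-feasible assignment to {F2, F4} ships for at least 117.
Compare {F2, F3, F4}: its best feasible assignment gives total 257.
Compare {F3, F4}: its best feasible assignment gives total 267.
Every other set of open sites that can feasibly serve all demand totals ≥ 257 even under its best assignment. Minimum: 235.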